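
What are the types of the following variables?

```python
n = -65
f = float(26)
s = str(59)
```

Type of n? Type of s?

n is int; s is str

int, str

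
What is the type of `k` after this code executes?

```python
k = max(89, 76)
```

max() of ints returns int

int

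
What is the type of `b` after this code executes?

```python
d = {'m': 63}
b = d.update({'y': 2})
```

dict.update() returns None

NoneType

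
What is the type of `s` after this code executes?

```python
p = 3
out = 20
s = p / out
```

int / int always returns float in Python 3 (3 / 20 = 0.15)

float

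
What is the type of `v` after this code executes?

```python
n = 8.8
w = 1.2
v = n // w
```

float // float returns float (floor division preserves float type)

float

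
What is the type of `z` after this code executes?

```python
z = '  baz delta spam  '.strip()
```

str.strip() returns str

str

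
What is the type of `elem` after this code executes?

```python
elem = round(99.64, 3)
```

round() with ndigits arg returns float

float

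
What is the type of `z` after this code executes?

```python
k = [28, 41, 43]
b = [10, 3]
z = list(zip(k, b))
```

list(zip(...)) returns a list of tuples

list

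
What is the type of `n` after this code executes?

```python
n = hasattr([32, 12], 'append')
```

hasattr() returns bool

bool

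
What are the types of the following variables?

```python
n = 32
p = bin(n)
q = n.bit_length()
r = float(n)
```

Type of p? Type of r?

bin() returns str; float() returns float

str, float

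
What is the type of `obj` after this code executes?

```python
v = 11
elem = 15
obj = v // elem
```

int // int returns int (11 // 15 = 0)

int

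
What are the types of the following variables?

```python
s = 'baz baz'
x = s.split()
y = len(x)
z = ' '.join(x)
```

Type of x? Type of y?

str.split() returns list; len() returns int

list, int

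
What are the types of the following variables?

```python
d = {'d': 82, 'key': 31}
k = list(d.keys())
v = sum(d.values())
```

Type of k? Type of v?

list(...) returns list; sum of int values returns int

list, int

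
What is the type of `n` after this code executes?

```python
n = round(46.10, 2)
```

round() with ndigits arg returns float

float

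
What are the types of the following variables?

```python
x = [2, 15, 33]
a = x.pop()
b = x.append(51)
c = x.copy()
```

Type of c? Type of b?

list.copy() returns list; list.append() returns None

list, NoneType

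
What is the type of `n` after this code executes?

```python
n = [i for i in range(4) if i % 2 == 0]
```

A list comprehension [...] produces a list

list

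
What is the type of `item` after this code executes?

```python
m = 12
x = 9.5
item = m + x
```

int + float returns float (12 + 9.5 = 21.5)

float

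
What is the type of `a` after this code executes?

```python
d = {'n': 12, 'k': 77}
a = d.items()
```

dict.items() returns a dict_items view

dict_items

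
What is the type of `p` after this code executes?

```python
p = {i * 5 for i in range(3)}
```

A set comprehension {expr for x in iterable} produces a set

set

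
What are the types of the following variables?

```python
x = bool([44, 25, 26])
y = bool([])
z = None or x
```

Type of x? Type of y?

bool() returns bool; bool() returns bool

bool, bool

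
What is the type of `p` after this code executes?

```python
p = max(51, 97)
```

max() of ints returns int

int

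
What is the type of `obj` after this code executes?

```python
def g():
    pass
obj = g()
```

A function with no return statement returns None

NoneType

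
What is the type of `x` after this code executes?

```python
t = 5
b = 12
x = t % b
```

int % int returns int (5 % 12 = 5)

int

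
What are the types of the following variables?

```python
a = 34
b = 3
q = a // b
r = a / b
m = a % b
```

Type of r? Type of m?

int / int returns float; int % int returns int

float, int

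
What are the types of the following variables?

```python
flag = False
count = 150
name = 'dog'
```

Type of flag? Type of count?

flag is bool; count is int

bool, int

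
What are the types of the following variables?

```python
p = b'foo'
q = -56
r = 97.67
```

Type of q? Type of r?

q is int; r is float

int, float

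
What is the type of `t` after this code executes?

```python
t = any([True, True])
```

any() returns bool

bool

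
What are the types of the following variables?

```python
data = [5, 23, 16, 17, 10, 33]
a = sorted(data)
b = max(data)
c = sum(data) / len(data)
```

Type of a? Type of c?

sorted() returns list; int / int returns float

list, float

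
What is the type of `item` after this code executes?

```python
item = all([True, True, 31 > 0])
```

all() returns bool

bool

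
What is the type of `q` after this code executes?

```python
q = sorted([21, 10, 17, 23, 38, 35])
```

sorted() always returns list

list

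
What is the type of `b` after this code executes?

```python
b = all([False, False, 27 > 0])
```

all() returns bool

bool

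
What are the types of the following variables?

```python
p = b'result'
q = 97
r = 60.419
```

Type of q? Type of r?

q is int; r is float

int, float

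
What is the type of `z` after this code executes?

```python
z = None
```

None has type NoneType

NoneType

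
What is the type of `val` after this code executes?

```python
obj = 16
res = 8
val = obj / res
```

int / int always returns float in Python 3 (16 / 8 = 2)

float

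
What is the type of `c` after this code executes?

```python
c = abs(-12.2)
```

abs() of float returns float

float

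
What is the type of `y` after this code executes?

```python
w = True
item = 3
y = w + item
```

bool + int returns int (True is 1, so 1 + 3 = 4)

int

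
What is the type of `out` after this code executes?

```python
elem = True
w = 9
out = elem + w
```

bool + int returns int (True is 1, so 1 + 9 = 10)

int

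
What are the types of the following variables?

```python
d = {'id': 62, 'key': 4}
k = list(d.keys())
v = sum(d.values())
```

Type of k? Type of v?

list(...) returns list; sum of int values returns int

list, int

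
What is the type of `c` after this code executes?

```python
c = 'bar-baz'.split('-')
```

str.split() returns list

list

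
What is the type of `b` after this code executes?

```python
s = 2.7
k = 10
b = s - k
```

float - int returns float (2.7 - 10 = -7.3)

float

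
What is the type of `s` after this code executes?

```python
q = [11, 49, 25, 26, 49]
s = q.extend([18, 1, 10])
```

list.extend() returns None

NoneType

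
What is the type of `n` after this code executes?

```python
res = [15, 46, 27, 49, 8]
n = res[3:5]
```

Slicing a list always returns a list

list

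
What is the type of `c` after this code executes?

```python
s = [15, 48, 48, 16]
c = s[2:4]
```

Slicing a list always returns a list

list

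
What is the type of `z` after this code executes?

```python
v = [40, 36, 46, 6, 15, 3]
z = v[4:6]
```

Slicing a list always returns a list

list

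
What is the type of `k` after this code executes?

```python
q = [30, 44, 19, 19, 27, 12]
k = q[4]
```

Indexing a list of ints returns int (q[4] = 27)

int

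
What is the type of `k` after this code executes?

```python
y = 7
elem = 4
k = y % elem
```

int % int returns int (7 % 4 = 3)

int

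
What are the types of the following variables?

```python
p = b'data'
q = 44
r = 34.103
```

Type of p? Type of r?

p is bytes; r is float

bytes, float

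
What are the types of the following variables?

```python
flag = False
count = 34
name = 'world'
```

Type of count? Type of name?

count is int; name is str

int, str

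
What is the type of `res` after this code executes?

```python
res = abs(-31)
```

abs() of int returns int

int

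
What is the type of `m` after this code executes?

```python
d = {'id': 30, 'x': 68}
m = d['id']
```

Accessing dict[str, int] with key 'id' returns int value 30

int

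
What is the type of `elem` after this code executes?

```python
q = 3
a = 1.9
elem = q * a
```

int * float returns float (3 * 1.9 = 5.7)

float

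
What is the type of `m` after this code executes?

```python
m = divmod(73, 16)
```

divmod() returns a tuple (quotient, remainder)

tuple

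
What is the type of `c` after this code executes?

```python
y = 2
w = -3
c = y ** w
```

int ** negative int returns float

float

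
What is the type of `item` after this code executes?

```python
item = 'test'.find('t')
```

str.find() returns int (index, or -1)

int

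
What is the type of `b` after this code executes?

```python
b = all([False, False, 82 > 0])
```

all() returns bool

bool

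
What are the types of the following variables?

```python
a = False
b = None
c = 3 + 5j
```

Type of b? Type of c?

b is NoneType; c is complex

NoneType, complex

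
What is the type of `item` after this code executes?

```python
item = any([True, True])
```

any() returns bool

bool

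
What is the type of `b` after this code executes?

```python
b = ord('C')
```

ord() returns int (Unicode code point)

int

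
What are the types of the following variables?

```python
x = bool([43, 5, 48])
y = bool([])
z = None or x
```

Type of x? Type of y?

bool() returns bool; bool() returns bool

bool, bool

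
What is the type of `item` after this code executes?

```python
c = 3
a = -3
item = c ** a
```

int ** negative int returns float

float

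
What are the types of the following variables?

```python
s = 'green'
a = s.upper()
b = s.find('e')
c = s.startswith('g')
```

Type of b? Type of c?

str.find() returns int; str.startswith() returns bool

int, bool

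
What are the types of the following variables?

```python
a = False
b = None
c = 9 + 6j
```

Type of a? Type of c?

a is bool; c is complex

bool, complex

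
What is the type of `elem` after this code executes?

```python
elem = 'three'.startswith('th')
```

str.startswith() returns bool

bool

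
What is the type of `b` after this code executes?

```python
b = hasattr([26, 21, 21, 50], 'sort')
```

hasattr() returns bool

bool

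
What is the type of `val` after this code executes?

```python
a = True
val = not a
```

'not' always returns bool

bool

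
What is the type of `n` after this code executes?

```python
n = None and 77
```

'and' returns first falsy value (None)

NoneType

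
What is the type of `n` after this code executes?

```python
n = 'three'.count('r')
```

str.count() returns int

int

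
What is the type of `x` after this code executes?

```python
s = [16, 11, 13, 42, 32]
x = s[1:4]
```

Slicing a list always returns a list

list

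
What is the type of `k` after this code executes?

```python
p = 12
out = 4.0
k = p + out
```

int + float returns float (12 + 4.0 = 16.0)

float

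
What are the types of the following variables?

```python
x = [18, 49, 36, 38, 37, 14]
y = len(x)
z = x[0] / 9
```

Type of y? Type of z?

len() returns int; int / int returns float

int, float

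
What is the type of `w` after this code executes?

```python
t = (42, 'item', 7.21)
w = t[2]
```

Index 2 of tuple is 7.21 which is float

float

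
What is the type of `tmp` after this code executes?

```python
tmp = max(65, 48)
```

max() of ints returns int

int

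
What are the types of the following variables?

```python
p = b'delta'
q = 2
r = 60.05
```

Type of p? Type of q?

p is bytes; q is int

bytes, int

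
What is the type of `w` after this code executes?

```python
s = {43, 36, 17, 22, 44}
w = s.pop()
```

Popping from a set of ints returns int

int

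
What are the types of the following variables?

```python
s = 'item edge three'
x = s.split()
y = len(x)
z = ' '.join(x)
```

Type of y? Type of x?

len() returns int; str.split() returns list

int, list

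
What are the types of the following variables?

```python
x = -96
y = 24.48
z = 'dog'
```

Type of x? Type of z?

x is int; z is str

int, str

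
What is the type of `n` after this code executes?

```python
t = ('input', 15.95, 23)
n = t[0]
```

Index 0 of tuple is 'input' which is str

str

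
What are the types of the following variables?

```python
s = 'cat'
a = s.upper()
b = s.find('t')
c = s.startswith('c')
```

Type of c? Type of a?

str.startswith() returns bool; str.upper() returns str

bool, str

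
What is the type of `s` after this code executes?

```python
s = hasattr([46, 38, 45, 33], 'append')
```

hasattr() returns bool

bool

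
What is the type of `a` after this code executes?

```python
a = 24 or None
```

'or' returns first truthy value (24, int)

int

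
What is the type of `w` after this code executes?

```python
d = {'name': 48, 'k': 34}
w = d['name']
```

Accessing dict[str, int] with key 'name' returns int value 48

int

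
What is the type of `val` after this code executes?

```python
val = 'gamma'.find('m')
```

str.find() returns int (index, or -1)

int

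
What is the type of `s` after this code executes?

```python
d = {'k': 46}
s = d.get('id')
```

dict.get() returns None when key 'id' is not found and no default given

NoneType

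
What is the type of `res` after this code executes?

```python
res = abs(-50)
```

abs() of int returns int

int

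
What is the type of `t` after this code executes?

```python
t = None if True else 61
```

Ternary: condition is True, if branch (None) taken → NoneType

NoneType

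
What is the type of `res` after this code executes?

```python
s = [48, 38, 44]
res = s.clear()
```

list.clear() returns None

NoneType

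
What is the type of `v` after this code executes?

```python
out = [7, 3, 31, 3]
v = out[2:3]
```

Slicing a list always returns a list

list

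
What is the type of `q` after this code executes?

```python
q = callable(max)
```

callable() returns bool

bool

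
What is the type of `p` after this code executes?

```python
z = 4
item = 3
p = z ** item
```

int ** positive int returns int (4 ** 3 = 64)

int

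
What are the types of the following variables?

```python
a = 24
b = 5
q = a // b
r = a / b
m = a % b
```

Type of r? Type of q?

int / int returns float; int // int returns int

float, int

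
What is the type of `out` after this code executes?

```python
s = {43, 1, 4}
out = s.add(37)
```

set.add() returns None (mutates in place)

NoneType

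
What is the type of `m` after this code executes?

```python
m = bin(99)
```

bin() returns str representation

str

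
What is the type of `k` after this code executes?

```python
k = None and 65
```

'and' returns first falsy value (None)

NoneType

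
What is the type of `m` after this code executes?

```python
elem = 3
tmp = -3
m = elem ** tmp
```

int ** negative int returns float

float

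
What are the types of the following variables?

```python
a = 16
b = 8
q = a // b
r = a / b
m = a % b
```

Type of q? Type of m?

int // int returns int; int % int returns int

int, int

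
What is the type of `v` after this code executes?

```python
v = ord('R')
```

ord() returns int (Unicode code point)

int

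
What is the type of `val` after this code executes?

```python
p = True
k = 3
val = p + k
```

bool + int returns int (True is 1, so 1 + 3 = 4)

int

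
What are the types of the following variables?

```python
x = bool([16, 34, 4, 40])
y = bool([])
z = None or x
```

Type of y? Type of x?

bool() returns bool; bool() returns bool

bool, bool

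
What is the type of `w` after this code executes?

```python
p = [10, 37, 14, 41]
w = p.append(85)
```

list.append() returns None (mutates in place)

NoneType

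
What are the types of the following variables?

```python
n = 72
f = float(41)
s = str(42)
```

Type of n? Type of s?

n is int; s is str

int, str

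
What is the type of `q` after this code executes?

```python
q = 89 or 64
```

'or' returns the first truthy value (89, which is int)

int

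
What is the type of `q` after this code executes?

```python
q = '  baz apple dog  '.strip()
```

str.strip() returns str

str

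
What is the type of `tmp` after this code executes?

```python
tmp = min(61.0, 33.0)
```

min() of floats returns float

float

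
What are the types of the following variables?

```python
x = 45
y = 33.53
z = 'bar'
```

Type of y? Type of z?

y is float; z is str

float, str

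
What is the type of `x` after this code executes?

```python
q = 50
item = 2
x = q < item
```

Comparison operators return bool

bool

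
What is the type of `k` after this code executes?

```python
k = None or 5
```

'or' with None returns the other value (5, int)

int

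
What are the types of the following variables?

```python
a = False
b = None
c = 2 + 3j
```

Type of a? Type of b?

a is bool; b is NoneType

bool, NoneType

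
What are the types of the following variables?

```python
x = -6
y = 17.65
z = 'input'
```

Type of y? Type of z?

y is float; z is str

float, str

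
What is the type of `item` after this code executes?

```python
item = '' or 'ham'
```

'or' returns first truthy value ('ham', which is str)

str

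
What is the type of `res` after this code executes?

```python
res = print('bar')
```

print() returns None

NoneType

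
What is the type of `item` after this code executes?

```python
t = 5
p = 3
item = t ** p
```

int ** positive int returns int (5 ** 3 = 125)

int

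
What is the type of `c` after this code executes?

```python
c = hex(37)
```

hex() returns str representation

str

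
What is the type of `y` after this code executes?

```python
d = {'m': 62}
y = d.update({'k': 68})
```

dict.update() returns None

NoneType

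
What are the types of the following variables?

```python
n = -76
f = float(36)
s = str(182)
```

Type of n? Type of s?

n is int; s is str

int, str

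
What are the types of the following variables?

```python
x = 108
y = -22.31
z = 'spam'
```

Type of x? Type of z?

x is int; z is str

int, str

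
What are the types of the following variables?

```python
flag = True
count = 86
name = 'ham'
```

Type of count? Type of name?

count is int; name is str

int, str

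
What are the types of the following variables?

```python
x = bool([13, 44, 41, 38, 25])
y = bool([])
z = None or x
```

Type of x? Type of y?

bool() returns bool; bool() returns bool

bool, bool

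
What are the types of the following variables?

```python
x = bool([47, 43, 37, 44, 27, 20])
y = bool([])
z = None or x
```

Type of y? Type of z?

bool() returns bool; None or <bool> returns the bool

bool, bool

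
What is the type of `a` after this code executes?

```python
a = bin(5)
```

bin() returns str representation

str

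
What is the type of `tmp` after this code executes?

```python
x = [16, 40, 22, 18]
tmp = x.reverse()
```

list.reverse() returns None

NoneType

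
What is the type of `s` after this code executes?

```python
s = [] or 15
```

'or' returns first truthy value (15, which is int)

int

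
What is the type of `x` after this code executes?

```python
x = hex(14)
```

hex() returns str representation

str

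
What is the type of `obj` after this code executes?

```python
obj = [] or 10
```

'or' returns first truthy value (10, which is int)

int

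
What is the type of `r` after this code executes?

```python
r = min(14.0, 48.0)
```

min() of floats returns float

float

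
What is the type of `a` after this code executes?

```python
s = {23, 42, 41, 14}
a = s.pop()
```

Popping from a set of ints returns int

int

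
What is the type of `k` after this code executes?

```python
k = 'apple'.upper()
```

str.upper() returns str

str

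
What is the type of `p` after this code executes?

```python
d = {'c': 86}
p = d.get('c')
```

dict.get() returns the value (int) when key is found

int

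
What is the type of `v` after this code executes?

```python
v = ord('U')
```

ord() returns int (Unicode code point)

int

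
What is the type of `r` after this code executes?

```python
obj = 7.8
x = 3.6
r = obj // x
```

float // float returns float (floor division preserves float type)

float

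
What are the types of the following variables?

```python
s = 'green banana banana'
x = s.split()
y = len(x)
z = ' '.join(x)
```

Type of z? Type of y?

str.join() returns str; len() returns int

str, int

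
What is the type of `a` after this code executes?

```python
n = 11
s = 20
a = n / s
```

int / int always returns float in Python 3 (11 / 20 = 0.55)

float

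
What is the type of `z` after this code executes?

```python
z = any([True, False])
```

any() returns bool

bool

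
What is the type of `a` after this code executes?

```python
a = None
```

None has type NoneType

NoneType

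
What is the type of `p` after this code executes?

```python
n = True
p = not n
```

'not' always returns bool

bool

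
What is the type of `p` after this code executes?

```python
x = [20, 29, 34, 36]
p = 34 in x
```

'in' operator returns bool

bool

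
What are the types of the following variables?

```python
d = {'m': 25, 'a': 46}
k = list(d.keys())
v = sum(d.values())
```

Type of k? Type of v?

list(...) returns list; sum of int values returns int

list, int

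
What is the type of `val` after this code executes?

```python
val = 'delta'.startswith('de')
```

str.startswith() returns bool

bool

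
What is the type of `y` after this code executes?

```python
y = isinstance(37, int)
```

isinstance() returns bool

bool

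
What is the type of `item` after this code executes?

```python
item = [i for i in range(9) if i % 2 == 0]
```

A list comprehension [...] produces a list

list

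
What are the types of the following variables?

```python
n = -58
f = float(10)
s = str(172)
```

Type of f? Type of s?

f is float; s is str

float, str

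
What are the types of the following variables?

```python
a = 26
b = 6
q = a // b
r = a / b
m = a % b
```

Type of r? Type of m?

int / int returns float; int % int returns int

float, int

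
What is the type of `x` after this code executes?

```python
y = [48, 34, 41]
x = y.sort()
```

list.sort() returns None (sorts in place)

NoneType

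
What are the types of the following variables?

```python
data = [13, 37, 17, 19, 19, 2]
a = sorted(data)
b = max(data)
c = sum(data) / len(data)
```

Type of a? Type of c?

sorted() returns list; int / int returns float

list, float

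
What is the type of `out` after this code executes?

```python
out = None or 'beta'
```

'or' with None returns the other value ('beta', str)

str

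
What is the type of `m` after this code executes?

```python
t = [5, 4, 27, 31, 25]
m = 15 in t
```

'in' operator returns bool

bool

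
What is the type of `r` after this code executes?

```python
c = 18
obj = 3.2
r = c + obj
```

int + float returns float (18 + 3.2 = 21.2)

float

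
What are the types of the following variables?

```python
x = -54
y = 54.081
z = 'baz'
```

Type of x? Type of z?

x is int; z is str

int, str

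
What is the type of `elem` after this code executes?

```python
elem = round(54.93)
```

round() with no ndigits arg returns int

int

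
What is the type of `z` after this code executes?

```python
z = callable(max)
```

callable() returns bool

bool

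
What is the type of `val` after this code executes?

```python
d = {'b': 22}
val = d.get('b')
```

dict.get() returns the value (int) when key is found

int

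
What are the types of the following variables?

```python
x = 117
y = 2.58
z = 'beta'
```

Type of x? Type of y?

x is int; y is float

int, float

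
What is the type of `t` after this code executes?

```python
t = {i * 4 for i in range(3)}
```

A set comprehension {expr for x in iterable} produces a set

set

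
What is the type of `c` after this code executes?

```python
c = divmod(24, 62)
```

divmod() returns a tuple (quotient, remainder)

tuple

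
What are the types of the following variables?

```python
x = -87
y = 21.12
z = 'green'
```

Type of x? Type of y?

x is int; y is float

int, float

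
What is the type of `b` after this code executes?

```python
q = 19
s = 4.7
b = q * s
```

int * float returns float (19 * 4.7 = 89.3)

float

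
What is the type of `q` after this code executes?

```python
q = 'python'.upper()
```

str.upper() returns str

str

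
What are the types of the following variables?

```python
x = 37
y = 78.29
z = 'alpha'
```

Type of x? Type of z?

x is int; z is str

int, str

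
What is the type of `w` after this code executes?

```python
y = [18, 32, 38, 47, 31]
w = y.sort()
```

list.sort() returns None (sorts in place)

NoneType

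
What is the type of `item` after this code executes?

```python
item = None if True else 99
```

Ternary: condition is True, if branch (None) taken → NoneType

NoneType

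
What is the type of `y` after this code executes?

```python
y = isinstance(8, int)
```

isinstance() returns bool

bool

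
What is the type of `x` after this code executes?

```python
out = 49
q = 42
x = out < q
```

Comparison operators return bool

bool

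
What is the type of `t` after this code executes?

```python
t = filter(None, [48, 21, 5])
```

filter() returns a filter iterator object

filter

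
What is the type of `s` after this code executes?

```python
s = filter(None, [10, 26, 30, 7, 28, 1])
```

filter() returns a filter iterator object

filter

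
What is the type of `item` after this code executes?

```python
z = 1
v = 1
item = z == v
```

Equality comparison returns bool

bool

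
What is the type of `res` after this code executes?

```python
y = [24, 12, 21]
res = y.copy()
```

list.copy() returns list

list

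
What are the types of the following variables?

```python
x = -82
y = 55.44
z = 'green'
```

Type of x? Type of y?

x is int; y is float

int, float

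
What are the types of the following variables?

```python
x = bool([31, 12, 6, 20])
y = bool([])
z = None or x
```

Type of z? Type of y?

None or <bool> returns the bool; bool() returns bool

bool, bool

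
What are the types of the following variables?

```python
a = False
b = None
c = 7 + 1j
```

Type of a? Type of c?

a is bool; c is complex

bool, complex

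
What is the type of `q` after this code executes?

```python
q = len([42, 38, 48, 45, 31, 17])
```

len() always returns int

int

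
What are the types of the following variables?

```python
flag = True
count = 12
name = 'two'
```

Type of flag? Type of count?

flag is bool; count is int

bool, int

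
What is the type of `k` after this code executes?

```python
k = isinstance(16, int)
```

isinstance() returns bool

bool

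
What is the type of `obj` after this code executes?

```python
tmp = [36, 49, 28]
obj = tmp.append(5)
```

list.append() returns None (mutates in place)

NoneType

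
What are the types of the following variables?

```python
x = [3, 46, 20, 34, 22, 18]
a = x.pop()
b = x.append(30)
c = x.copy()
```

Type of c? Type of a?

list.copy() returns list; list.pop() returns the element (int)

list, int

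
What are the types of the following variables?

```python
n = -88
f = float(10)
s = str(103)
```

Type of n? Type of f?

n is int; f is float

int, float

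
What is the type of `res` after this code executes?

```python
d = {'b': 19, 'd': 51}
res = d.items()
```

dict.items() returns a dict_items view

dict_items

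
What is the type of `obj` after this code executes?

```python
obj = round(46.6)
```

round() with no ndigits arg returns int

int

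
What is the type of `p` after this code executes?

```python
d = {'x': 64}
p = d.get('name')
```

dict.get() returns None when key 'name' is not found and no default given

NoneType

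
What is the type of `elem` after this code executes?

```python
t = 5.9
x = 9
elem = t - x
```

float - int returns float (5.9 - 9 = -3.1)

float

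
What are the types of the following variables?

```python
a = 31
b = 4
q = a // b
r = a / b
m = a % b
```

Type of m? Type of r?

int % int returns int; int / int returns float

int, float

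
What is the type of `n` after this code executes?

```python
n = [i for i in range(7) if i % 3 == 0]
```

A list comprehension [...] produces a list

list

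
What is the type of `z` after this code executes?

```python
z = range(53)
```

range() returns a range object

range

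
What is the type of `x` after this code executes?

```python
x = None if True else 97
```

Ternary: condition is True, if branch (None) taken → NoneType

NoneType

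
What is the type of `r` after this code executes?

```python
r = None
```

None has type NoneType

NoneType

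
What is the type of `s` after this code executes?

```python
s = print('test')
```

print() returns None

NoneType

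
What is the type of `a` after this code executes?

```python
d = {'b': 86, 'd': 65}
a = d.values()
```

.values() returns a dict_values view object

dict_values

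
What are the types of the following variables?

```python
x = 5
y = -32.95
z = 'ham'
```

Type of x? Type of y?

x is int; y is float

int, float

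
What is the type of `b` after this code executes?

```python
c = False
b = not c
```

'not' always returns bool

bool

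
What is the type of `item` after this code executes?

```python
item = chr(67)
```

chr() returns str (single character)

str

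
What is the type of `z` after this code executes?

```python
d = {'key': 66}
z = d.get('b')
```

dict.get() returns None when key 'b' is not found and no default given

NoneType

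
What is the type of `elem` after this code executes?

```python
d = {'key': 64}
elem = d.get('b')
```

dict.get() returns None when key 'b' is not found and no default given

NoneType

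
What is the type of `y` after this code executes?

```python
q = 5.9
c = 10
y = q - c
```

float - int returns float (5.9 - 10 = -4.1)

float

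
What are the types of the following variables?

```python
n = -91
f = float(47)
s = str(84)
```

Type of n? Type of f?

n is int; f is float

int, float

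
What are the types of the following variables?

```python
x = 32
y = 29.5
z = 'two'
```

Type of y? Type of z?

y is float; z is str

float, str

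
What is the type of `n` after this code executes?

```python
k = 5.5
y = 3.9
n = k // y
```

float // float returns float (floor division preserves float type)

float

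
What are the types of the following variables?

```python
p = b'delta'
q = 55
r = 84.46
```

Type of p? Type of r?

p is bytes; r is float

bytes, float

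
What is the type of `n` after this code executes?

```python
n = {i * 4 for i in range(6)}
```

A set comprehension {expr for x in iterable} produces a set

set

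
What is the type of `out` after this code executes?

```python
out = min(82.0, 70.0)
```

min() of floats returns float

float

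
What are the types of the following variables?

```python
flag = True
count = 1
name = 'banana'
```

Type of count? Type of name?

count is int; name is str

int, str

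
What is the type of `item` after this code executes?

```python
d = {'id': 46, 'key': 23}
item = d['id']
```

Accessing dict[str, int] with key 'id' returns int value 46

int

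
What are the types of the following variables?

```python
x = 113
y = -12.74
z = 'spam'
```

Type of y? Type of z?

y is float; z is str

float, str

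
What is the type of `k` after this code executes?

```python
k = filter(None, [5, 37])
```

filter() returns a filter iterator object

filter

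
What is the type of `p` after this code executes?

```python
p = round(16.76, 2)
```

round() with ndigits arg returns float

float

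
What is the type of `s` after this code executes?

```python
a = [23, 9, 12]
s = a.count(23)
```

list.count() returns int

int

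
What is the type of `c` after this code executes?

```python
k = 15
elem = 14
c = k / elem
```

int / int always returns float in Python 3 (15 / 14 = 1.07143)

float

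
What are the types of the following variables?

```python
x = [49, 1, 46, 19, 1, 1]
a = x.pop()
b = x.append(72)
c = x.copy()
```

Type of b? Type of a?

list.append() returns None; list.pop() returns the element (int)

NoneType, int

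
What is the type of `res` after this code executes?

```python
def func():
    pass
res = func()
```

A function with no return statement returns None

NoneType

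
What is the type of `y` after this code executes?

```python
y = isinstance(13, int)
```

isinstance() returns bool

bool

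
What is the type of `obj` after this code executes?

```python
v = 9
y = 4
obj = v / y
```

int / int always returns float in Python 3 (9 / 4 = 2.25)

float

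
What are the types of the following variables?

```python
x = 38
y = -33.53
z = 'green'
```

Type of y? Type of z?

y is float; z is str

float, str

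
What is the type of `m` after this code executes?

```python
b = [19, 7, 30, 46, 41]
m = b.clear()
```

list.clear() returns None

NoneType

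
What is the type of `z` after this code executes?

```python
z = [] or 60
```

'or' returns first truthy value (60, which is int)

int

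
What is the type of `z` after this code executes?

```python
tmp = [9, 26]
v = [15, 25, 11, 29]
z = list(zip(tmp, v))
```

list(zip(...)) returns a list of tuples

list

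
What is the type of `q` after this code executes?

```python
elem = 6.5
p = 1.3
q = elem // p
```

float // float returns float (floor division preserves float type)

float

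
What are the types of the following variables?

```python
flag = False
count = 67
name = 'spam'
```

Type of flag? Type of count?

flag is bool; count is int

bool, int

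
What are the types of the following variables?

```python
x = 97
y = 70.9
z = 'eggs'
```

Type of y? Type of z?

y is float; z is str

float, str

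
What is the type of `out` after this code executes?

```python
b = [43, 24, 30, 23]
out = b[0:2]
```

Slicing a list always returns a list

list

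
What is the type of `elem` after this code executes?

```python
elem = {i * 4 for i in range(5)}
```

A set comprehension {expr for x in iterable} produces a set

set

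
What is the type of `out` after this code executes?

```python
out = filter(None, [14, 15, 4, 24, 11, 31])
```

filter() returns a filter iterator object

filter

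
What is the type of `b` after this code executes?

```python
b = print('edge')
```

print() returns None

NoneType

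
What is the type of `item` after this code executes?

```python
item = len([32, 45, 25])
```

len() always returns int

int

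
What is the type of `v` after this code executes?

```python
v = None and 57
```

'and' returns first falsy value (None)

NoneType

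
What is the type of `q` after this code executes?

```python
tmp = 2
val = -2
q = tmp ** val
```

int ** negative int returns float

float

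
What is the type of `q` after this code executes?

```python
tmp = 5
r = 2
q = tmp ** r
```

int ** positive int returns int (5 ** 2 = 25)

int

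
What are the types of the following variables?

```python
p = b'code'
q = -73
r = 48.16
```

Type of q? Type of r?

q is int; r is float

int, float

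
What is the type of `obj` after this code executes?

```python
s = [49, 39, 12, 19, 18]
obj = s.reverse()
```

list.reverse() returns None

NoneType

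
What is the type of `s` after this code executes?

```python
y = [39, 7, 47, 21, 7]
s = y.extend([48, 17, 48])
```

list.extend() returns None

NoneType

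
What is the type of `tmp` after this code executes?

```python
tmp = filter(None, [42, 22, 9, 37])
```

filter() returns a filter iterator object

filter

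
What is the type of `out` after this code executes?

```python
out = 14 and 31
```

'and' returns the last value when all truthy (31, which is int)

int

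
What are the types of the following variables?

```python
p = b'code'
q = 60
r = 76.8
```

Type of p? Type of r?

p is bytes; r is float

bytes, float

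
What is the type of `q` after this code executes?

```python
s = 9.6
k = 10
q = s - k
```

float - int returns float (9.6 - 10 = -0.4)

float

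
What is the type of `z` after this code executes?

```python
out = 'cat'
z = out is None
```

'is' comparison returns bool

bool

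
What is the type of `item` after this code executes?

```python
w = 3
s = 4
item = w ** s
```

int ** positive int returns int (3 ** 4 = 81)

int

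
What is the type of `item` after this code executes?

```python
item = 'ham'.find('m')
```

str.find() returns int (index, or -1)

int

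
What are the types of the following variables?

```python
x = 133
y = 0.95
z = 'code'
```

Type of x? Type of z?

x is int; z is str

int, str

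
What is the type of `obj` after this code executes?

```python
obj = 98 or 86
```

'or' returns the first truthy value (98, which is int)

int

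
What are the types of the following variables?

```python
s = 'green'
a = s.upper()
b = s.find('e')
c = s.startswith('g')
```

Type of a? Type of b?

str.upper() returns str; str.find() returns int

str, int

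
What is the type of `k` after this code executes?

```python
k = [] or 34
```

'or' returns first truthy value (34, which is int)

int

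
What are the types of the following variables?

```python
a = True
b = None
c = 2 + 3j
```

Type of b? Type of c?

b is NoneType; c is complex

NoneType, complex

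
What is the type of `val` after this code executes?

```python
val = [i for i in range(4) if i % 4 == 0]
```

A list comprehension [...] produces a list

list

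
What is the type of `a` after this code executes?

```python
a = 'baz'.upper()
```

str.upper() returns str

str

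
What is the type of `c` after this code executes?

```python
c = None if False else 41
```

Ternary: condition is False, else branch (41) taken → int

int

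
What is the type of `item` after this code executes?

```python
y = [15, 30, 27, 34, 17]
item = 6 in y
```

'in' operator returns bool

bool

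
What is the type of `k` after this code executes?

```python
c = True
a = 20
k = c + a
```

bool + int returns int (True is 1, so 1 + 20 = 21)

int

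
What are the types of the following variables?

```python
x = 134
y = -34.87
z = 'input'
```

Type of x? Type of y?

x is int; y is float

int, float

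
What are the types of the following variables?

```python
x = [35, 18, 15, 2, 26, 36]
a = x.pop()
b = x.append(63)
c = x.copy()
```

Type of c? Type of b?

list.copy() returns list; list.append() returns None

list, NoneType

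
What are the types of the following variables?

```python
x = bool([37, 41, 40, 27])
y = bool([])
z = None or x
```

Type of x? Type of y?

bool() returns bool; bool() returns bool

bool, bool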